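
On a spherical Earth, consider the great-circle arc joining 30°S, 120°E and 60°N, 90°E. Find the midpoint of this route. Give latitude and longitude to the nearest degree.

Convert each endpoint to a unit vector on the sphere (x = cos φ cos λ, y = cos φ sin λ, z = sin φ).
The central angle between the endpoints is δ = arccos(p₁·p₂) ≈ 1.629 rad (93.3°).
Interpolate at f = 1/2 with slerp weights a = sin((1−f)δ)/sin δ ≈ 0.729, b = sin(fδ)/sin δ ≈ 0.729.
p = a·p₁ + b·p₂ ≈ (-0.315, 0.911, 0.267); φ = arcsin(p_z) ≈ 15.47°, λ = atan2(p_y, p_x) ≈ 109.11°.

≈ 15°N, 109°E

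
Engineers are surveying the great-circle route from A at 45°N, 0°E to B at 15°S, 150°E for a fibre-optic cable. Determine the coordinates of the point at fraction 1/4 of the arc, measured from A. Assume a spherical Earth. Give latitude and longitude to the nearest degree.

Convert each endpoint to a unit vector on the sphere (x = cos φ cos λ, y = cos φ sin λ, z = sin φ).
The central angle between the endpoints is δ = arccos(p₁·p₂) ≈ 2.457 rad (140.8°).
Interpolate at f = 1/4 with slerp weights a = sin((1−f)δ)/sin δ ≈ 1.523, b = sin(fδ)/sin δ ≈ 0.911.
p = a·p₁ + b·p₂ ≈ (0.315, 0.440, 0.841); φ = arcsin(p_z) ≈ 57.25°, λ = atan2(p_y, p_x) ≈ 54.43°.

≈ 57°N, 54°E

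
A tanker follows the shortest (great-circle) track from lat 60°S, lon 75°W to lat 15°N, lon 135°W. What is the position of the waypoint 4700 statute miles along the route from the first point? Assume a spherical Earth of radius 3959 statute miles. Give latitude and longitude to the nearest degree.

≈ lat 4°S, lon 126°W

Convert each endpoint to a unit vector on the sphere (x = cos φ cos λ, y = cos φ sin λ, z = sin φ).
The central angle between the endpoints is δ = arccos(p₁·p₂) ≈ 1.553 rad (89.0°). The total great-circle distance is δ·R ≈ 1.553 × 3959 ≈ 6150 mi, so the target fraction is f = 4700/6150 ≈ 0.764.
Interpolate at f ≈ 0.764 with slerp weights a = sin((1−f)δ)/sin δ ≈ 0.358, b = sin(fδ)/sin δ ≈ 0.927.
p = a·p₁ + b·p₂ ≈ (-0.587, -0.806, -0.070); φ = arcsin(p_z) ≈ -4.02°, λ = atan2(p_y, p_x) ≈ -126.05°.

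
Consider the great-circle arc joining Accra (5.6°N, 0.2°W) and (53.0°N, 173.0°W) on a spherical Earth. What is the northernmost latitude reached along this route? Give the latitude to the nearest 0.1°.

The great circle lies in the plane with unit normal n̂ = (p₁ × p₂)/|p₁ × p₂|.
Here n̂_z ≈ -0.088; the vertex latitude is φ_max = arccos|n̂_z| ≈ 85.0°.
Check via Clairaut: cos φ_max = |cos φ₁| · sin C = cos(5.6°)·sin(5.1°) ≈ 0.088, again giving ≈ 85.0°.

≈ 85.0°N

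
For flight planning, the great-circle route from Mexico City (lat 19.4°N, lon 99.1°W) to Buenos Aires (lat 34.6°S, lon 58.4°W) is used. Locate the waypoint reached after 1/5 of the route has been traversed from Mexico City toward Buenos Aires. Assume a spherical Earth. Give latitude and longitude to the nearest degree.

≈ lat 8°N, lon 91°W

Write both endpoints as unit vectors p₁, p₂ with components (cos φ cos λ, cos φ sin λ, sin φ).
The central angle between the endpoints is δ = arccos(p₁·p₂) ≈ 1.159 rad (66.4°).
Interpolate at f = 1/5 with slerp weights a = sin((1−f)δ)/sin δ ≈ 0.873, b = sin(fδ)/sin δ ≈ 0.251.
p = a·p₁ + b·p₂ ≈ (-0.022, -0.989, 0.148); φ = arcsin(p_z) ≈ 8.49°, λ = atan2(p_y, p_x) ≈ -91.28°.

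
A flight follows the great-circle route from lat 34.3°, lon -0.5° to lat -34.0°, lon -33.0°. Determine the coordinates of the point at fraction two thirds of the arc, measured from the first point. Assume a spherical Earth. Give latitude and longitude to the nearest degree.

Convert each endpoint to a unit vector on the sphere (x = cos φ cos λ, y = cos φ sin λ, z = sin φ).
The central angle between the endpoints is δ = arccos(p₁·p₂) ≈ 1.305 rad (74.8°).
Interpolate at f = 2/3 with slerp weights a = sin((1−f)δ)/sin δ ≈ 0.437, b = sin(fδ)/sin δ ≈ 0.792.
p = a·p₁ + b·p₂ ≈ (0.912, -0.361, -0.197); φ = arcsin(p_z) ≈ -11.35°, λ = atan2(p_y, p_x) ≈ -21.60°.

≈ lat -11°, lon -22°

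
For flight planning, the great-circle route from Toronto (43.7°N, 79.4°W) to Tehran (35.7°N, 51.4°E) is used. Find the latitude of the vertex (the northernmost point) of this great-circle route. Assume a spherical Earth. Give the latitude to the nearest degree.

≈ 64°N

The great circle lies in the plane with unit normal n̂ = (p₁ × p₂)/|p₁ × p₂|.
Here n̂_z ≈ +0.445; the vertex latitude is φ_max = arccos|n̂_z| ≈ 63.6°.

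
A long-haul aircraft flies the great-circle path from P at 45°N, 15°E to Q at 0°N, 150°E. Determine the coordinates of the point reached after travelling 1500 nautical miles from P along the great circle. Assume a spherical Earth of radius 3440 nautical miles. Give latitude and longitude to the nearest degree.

The haversine formula gives a central angle δ ≈ 2.094 rad (120.0°) between the endpoints. The total great-circle distance is δ·R ≈ 2.094 × 3440 ≈ 7205 nmi, so the target fraction is f = 1500/7205 ≈ 0.208.
Interpolate at f ≈ 0.208 with slerp weights a = sin((1−f)δ)/sin δ ≈ 1.150, b = sin(fδ)/sin δ ≈ 0.488.
p = a·p₁ + b·p₂ ≈ (0.363, 0.454, 0.813); φ = arcsin(p_z) ≈ 54.43°, λ = atan2(p_y, p_x) ≈ 51.36°.

≈ 54°N, 51°E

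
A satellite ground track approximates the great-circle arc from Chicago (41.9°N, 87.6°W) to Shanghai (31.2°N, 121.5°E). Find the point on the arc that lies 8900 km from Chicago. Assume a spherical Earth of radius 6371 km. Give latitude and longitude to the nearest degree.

≈ (51°N, 134°E)

Convert each endpoint to a unit vector on the sphere (x = cos φ cos λ, y = cos φ sin λ, z = sin φ).
The central angle between the endpoints is δ = arccos(p₁·p₂) ≈ 1.783 rad (102.1°). The total great-circle distance is δ·R ≈ 1.783 × 6371 ≈ 11358 km, so the target fraction is f = 8900/11358 ≈ 0.784.
Interpolate at f ≈ 0.784 with slerp weights a = sin((1−f)δ)/sin δ ≈ 0.385, b = sin(fδ)/sin δ ≈ 1.007.
p = a·p₁ + b·p₂ ≈ (-0.438, 0.449, 0.779); φ = arcsin(p_z) ≈ 51.16°, λ = atan2(p_y, p_x) ≈ 134.34°.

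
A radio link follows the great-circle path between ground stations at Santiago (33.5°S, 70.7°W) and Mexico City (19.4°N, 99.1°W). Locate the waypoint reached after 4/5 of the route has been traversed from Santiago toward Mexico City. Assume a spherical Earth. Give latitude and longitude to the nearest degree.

The haversine formula gives a central angle δ ≈ 1.037 rad (59.4°) between the endpoints.
Interpolate at f = 4/5 with slerp weights a = sin((1−f)δ)/sin δ ≈ 0.239, b = sin(fδ)/sin δ ≈ 0.857.
p = a·p₁ + b·p₂ ≈ (-0.062, -0.986, 0.153); φ = arcsin(p_z) ≈ 8.78°, λ = atan2(p_y, p_x) ≈ -93.59°.

≈ (9°N, 94°W)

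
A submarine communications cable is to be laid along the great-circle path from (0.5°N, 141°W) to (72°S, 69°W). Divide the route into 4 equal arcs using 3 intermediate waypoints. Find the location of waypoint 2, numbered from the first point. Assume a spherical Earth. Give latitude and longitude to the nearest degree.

≈ (40°S, 126°W)

Write both endpoints as unit vectors p₁, p₂ with components (cos φ cos λ, cos φ sin λ, sin φ).
The central angle between the endpoints is δ = arccos(p₁·p₂) ≈ 1.483 rad (85.0°).
Interpolate at f = 2/4 with slerp weights a = sin((1−f)δ)/sin δ ≈ 0.678, b = sin(fδ)/sin δ ≈ 0.678.
p = a·p₁ + b·p₂ ≈ (-0.452, -0.622, -0.639); φ = arcsin(p_z) ≈ -39.72°, λ = atan2(p_y, p_x) ≈ -125.98°.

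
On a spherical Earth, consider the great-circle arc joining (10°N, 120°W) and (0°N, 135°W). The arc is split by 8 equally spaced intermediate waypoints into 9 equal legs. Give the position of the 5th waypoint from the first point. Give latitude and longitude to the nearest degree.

≈ (4°N, 128°W)

Convert each endpoint to a unit vector on the sphere (x = cos φ cos λ, y = cos φ sin λ, z = sin φ).
The central angle between the endpoints is δ = arccos(p₁·p₂) ≈ 0.314 rad (18.0°).
Interpolate at f = 5/9 with slerp weights a = sin((1−f)δ)/sin δ ≈ 0.450, b = sin(fδ)/sin δ ≈ 0.562.
p = a·p₁ + b·p₂ ≈ (-0.619, -0.781, 0.078); φ = arcsin(p_z) ≈ 4.49°, λ = atan2(p_y, p_x) ≈ -128.39°.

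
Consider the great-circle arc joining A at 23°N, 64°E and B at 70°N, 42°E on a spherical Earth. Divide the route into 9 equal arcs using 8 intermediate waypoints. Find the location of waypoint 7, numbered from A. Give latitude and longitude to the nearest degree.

From cos δ = sin φ₁ sin φ₂ + cos φ₁ cos φ₂ cos Δλ, the central angle is δ ≈ 0.851 rad (48.8°).
Interpolate at f = 7/9 with slerp weights a = sin((1−f)δ)/sin δ ≈ 0.250, b = sin(fδ)/sin δ ≈ 0.817.
p = a·p₁ + b·p₂ ≈ (0.309, 0.394, 0.866); φ = arcsin(p_z) ≈ 59.97°, λ = atan2(p_y, p_x) ≈ 51.92°.

≈ 60°N, 52°E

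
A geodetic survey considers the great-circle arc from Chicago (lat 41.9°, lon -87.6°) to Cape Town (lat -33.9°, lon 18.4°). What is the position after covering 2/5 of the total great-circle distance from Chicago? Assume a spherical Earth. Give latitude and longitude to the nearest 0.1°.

Convert each endpoint to a unit vector on the sphere (x = cos φ cos λ, y = cos φ sin λ, z = sin φ).
The central angle between the endpoints is δ = arccos(p₁·p₂) ≈ 2.145 rad (122.9°).
Interpolate at f = 2/5 with slerp weights a = sin((1−f)δ)/sin δ ≈ 1.143, b = sin(fδ)/sin δ ≈ 0.901.
p = a·p₁ + b·p₂ ≈ (0.745, -0.614, 0.261); φ = arcsin(p_z) ≈ 15.13°, λ = atan2(p_y, p_x) ≈ -39.50°.

≈ lat 15.1°, lon -39.5°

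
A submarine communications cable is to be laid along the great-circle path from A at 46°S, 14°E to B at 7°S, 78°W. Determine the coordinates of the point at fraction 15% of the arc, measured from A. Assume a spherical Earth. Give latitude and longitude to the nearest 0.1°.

≈ 45.9°S, 4.7°W

Convert each endpoint to a unit vector on the sphere (x = cos φ cos λ, y = cos φ sin λ, z = sin φ).
The central angle between the endpoints is δ = arccos(p₁·p₂) ≈ 1.507 rad (86.4°).
Interpolate at f = 0.15 with slerp weights a = sin((1−f)δ)/sin δ ≈ 0.960, b = sin(fδ)/sin δ ≈ 0.225.
p = a·p₁ + b·p₂ ≈ (0.694, -0.057, -0.718); φ = arcsin(p_z) ≈ -45.90°, λ = atan2(p_y, p_x) ≈ -4.67°.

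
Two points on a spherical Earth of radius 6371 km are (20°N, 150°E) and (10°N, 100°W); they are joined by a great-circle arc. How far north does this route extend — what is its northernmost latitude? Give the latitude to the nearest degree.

≈ 26°N

The great circle lies in the plane with unit normal n̂ = (p₁ × p₂)/|p₁ × p₂|.
Here n̂_z ≈ +0.900; the vertex latitude is φ_max = arccos|n̂_z| ≈ 25.9°.
Check via Clairaut: cos φ_max = |cos φ₁| · sin C = cos(20.0°)·sin(73.3°) ≈ 0.900, again giving ≈ 25.9°.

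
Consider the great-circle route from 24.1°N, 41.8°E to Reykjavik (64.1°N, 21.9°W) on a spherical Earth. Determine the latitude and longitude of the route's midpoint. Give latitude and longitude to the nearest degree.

Write both endpoints as unit vectors p₁, p₂ with components (cos φ cos λ, cos φ sin λ, sin φ).
The central angle between the endpoints is δ = arccos(p₁·p₂) ≈ 0.996 rad (57.0°).
Interpolate at f = 1/2 with slerp weights a = sin((1−f)δ)/sin δ ≈ 0.569, b = sin(fδ)/sin δ ≈ 0.569.
p = a·p₁ + b·p₂ ≈ (0.618, 0.254, 0.744); φ = arcsin(p_z) ≈ 48.10°, λ = atan2(p_y, p_x) ≈ 22.31°.

≈ 48°N, 22°E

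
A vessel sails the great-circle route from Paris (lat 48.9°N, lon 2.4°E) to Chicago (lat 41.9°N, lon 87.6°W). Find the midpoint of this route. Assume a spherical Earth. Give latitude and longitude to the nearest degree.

Convert each endpoint to a unit vector on the sphere (x = cos φ cos λ, y = cos φ sin λ, z = sin φ).
The central angle between the endpoints is δ = arccos(p₁·p₂) ≈ 1.043 rad (59.8°).
Interpolate at f = 1/2 with slerp weights a = sin((1−f)δ)/sin δ ≈ 0.577, b = sin(fδ)/sin δ ≈ 0.577.
p = a·p₁ + b·p₂ ≈ (0.397, -0.413, 0.820); φ = arcsin(p_z) ≈ 55.06°, λ = atan2(p_y, p_x) ≈ -46.15°.

≈ lat 55°N, lon 46°W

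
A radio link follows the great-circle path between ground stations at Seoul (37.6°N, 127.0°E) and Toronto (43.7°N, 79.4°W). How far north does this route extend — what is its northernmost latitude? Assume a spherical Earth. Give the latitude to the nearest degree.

≈ 75°N

The great circle lies in the plane with unit normal n̂ = (p₁ × p₂)/|p₁ × p₂|.
Here n̂_z ≈ +0.256; the vertex latitude is φ_max = arccos|n̂_z| ≈ 75.2°.
Check via Clairaut: cos φ_max = |cos φ₁| · sin C = cos(37.6°)·sin(18.8°) ≈ 0.256, again giving ≈ 75.2°.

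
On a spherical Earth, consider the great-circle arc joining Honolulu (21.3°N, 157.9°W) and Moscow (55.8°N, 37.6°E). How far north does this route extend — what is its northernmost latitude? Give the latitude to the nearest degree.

The great circle lies in the plane with unit normal n̂ = (p₁ × p₂)/|p₁ × p₂|.
Here n̂_z ≈ -0.143; the vertex latitude is φ_max = arccos|n̂_z| ≈ 81.8°.
Check via Clairaut: cos φ_max = |cos φ₁| · sin C = cos(21.3°)·sin(8.8°) ≈ 0.143, again giving ≈ 81.8°.

≈ 82°N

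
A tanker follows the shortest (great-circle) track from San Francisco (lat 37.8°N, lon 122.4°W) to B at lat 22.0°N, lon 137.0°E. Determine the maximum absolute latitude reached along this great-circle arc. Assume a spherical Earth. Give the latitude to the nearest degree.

The great circle lies in the plane with unit normal n̂ = (p₁ × p₂)/|p₁ × p₂|.
Here n̂_z ≈ -0.723; the vertex latitude is φ_max = arccos|n̂_z| ≈ 43.7°.

≈ 44°N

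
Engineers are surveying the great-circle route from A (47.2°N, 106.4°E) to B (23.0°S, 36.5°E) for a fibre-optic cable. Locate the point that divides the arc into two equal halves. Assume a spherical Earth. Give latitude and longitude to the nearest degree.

Convert each endpoint to a unit vector on the sphere (x = cos φ cos λ, y = cos φ sin λ, z = sin φ).
The central angle between the endpoints is δ = arccos(p₁·p₂) ≈ 1.643 rad (94.1°).
Interpolate at f = 1/2 with slerp weights a = sin((1−f)δ)/sin δ ≈ 0.734, b = sin(fδ)/sin δ ≈ 0.734.
p = a·p₁ + b·p₂ ≈ (0.402, 0.880, 0.252); φ = arcsin(p_z) ≈ 14.58°, λ = atan2(p_y, p_x) ≈ 65.44°.

≈ (15°N, 65°E)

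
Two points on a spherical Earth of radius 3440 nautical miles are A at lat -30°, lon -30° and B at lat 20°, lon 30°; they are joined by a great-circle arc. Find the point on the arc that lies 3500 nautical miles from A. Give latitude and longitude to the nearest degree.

From cos δ = sin φ₁ sin φ₂ + cos φ₁ cos φ₂ cos Δλ, the central angle is δ ≈ 1.333 rad (76.4°). The total great-circle distance is δ·R ≈ 1.333 × 3440 ≈ 4584 nmi, so the target fraction is f = 3500/4584 ≈ 0.763.
Interpolate at f ≈ 0.763 with slerp weights a = sin((1−f)δ)/sin δ ≈ 0.319, b = sin(fδ)/sin δ ≈ 0.875.
p = a·p₁ + b·p₂ ≈ (0.952, 0.273, 0.140); φ = arcsin(p_z) ≈ 8.04°, λ = atan2(p_y, p_x) ≈ 16.02°.

≈ lat 8°, lon 16°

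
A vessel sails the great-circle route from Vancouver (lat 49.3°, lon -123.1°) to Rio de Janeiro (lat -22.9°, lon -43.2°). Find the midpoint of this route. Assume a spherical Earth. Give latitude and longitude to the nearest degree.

Convert each endpoint to a unit vector on the sphere (x = cos φ cos λ, y = cos φ sin λ, z = sin φ).
The central angle between the endpoints is δ = arccos(p₁·p₂) ≈ 1.762 rad (100.9°).
Interpolate at f = 1/2 with slerp weights a = sin((1−f)δ)/sin δ ≈ 0.786, b = sin(fδ)/sin δ ≈ 0.786.
p = a·p₁ + b·p₂ ≈ (0.248, -0.924, 0.290); φ = arcsin(p_z) ≈ 16.85°, λ = atan2(p_y, p_x) ≈ -75.00°.

≈ lat 17°, lon -75°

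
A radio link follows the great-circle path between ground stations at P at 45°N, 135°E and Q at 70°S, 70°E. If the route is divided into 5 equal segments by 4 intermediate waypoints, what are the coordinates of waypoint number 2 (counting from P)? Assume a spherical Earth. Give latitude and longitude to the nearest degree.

From cos δ = sin φ₁ sin φ₂ + cos φ₁ cos φ₂ cos Δλ, the central angle is δ ≈ 2.168 rad (124.2°).
Interpolate at f = 2/5 with slerp weights a = sin((1−f)δ)/sin δ ≈ 1.165, b = sin(fδ)/sin δ ≈ 0.922.
p = a·p₁ + b·p₂ ≈ (-0.475, 0.879, -0.042); φ = arcsin(p_z) ≈ -2.43°, λ = atan2(p_y, p_x) ≈ 118.38°.

≈ 2°S, 118°E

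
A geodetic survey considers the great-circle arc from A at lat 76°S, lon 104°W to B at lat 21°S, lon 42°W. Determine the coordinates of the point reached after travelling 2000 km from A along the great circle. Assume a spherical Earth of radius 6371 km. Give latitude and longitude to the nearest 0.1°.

≈ lat 63.4°S, lon 64.3°W

The haversine formula gives a central angle δ ≈ 1.100 rad (63.0°) between the endpoints. The total great-circle distance is δ·R ≈ 1.100 × 6371 ≈ 7007 km, so the target fraction is f = 2000/7007 ≈ 0.285.
Interpolate at f ≈ 0.285 with slerp weights a = sin((1−f)δ)/sin δ ≈ 0.794, b = sin(fδ)/sin δ ≈ 0.347.
p = a·p₁ + b·p₂ ≈ (0.194, -0.403, -0.894); φ = arcsin(p_z) ≈ -63.44°, λ = atan2(p_y, p_x) ≈ -64.29°.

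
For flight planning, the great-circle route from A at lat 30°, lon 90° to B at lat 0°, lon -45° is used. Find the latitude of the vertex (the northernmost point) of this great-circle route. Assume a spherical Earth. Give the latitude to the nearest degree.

≈ 39°

The great circle lies in the plane with unit normal n̂ = (p₁ × p₂)/|p₁ × p₂|.
Here n̂_z ≈ -0.775; the vertex latitude is φ_max = arccos|n̂_z| ≈ 39.2°.
Check via Clairaut: cos φ_max = |cos φ₁| · sin C = cos(30.0°)·sin(63.4°) ≈ 0.775, again giving ≈ 39.2°.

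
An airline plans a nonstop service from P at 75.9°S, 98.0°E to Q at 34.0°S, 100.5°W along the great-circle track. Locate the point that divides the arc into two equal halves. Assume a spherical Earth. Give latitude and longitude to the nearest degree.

The haversine formula gives a central angle δ ≈ 1.212 rad (69.5°) between the endpoints.
Interpolate at f = 1/2 with slerp weights a = sin((1−f)δ)/sin δ ≈ 0.608, b = sin(fδ)/sin δ ≈ 0.608.
p = a·p₁ + b·p₂ ≈ (-0.113, -0.349, -0.930); φ = arcsin(p_z) ≈ -68.48°, λ = atan2(p_y, p_x) ≈ -107.87°.

≈ 68°S, 108°W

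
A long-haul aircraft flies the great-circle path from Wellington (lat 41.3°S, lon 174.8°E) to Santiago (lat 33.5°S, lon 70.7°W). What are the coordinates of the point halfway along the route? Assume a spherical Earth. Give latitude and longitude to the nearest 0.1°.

From cos δ = sin φ₁ sin φ₂ + cos φ₁ cos φ₂ cos Δλ, the central angle is δ ≈ 1.466 rad (84.0°).
Interpolate at f = 1/2 with slerp weights a = sin((1−f)δ)/sin δ ≈ 0.673, b = sin(fδ)/sin δ ≈ 0.673.
p = a·p₁ + b·p₂ ≈ (-0.318, -0.484, -0.815); φ = arcsin(p_z) ≈ -54.63°, λ = atan2(p_y, p_x) ≈ -123.32°.

≈ lat 54.6°S, lon 123.3°W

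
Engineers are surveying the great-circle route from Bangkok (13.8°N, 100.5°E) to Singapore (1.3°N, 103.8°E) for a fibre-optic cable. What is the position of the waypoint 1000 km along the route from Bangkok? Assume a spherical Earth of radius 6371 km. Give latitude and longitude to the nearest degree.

From cos δ = sin φ₁ sin φ₂ + cos φ₁ cos φ₂ cos Δλ, the central angle is δ ≈ 0.225 rad (12.9°). The total great-circle distance is δ·R ≈ 0.225 × 6371 ≈ 1437 km, so the target fraction is f = 1000/1437 ≈ 0.696.
Interpolate at f ≈ 0.696 with slerp weights a = sin((1−f)δ)/sin δ ≈ 0.306, b = sin(fδ)/sin δ ≈ 0.699.
p = a·p₁ + b·p₂ ≈ (-0.221, 0.971, 0.089); φ = arcsin(p_z) ≈ 5.10°, λ = atan2(p_y, p_x) ≈ 102.82°.

≈ 5°N, 103°E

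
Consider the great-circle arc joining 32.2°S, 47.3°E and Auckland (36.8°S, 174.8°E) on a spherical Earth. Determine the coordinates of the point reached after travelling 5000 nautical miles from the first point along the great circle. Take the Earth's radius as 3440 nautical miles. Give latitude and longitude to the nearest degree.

≈ 45°S, 163°E

From cos δ = sin φ₁ sin φ₂ + cos φ₁ cos φ₂ cos Δλ, the central angle is δ ≈ 1.664 rad (95.4°). The total great-circle distance is δ·R ≈ 1.664 × 3440 ≈ 5725 nmi, so the target fraction is f = 5000/5725 ≈ 0.873.
Interpolate at f ≈ 0.873 with slerp weights a = sin((1−f)δ)/sin δ ≈ 0.210, b = sin(fδ)/sin δ ≈ 0.997.
p = a·p₁ + b·p₂ ≈ (-0.675, 0.203, -0.709); φ = arcsin(p_z) ≈ -45.19°, λ = atan2(p_y, p_x) ≈ 163.26°.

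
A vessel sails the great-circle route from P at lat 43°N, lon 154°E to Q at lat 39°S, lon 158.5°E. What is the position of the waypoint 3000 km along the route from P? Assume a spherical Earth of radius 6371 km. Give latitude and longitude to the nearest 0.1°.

≈ lat 16.1°N, lon 155.7°E

Write both endpoints as unit vectors p₁, p₂ with components (cos φ cos λ, cos φ sin λ, sin φ).
The central angle between the endpoints is δ = arccos(p₁·p₂) ≈ 1.433 rad (82.1°). The total great-circle distance is δ·R ≈ 1.433 × 6371 ≈ 9129 km, so the target fraction is f = 3000/9129 ≈ 0.329.
Interpolate at f ≈ 0.329 with slerp weights a = sin((1−f)δ)/sin δ ≈ 0.828, b = sin(fδ)/sin δ ≈ 0.458.
p = a·p₁ + b·p₂ ≈ (-0.876, 0.396, 0.277); φ = arcsin(p_z) ≈ 16.06°, λ = atan2(p_y, p_x) ≈ 155.67°.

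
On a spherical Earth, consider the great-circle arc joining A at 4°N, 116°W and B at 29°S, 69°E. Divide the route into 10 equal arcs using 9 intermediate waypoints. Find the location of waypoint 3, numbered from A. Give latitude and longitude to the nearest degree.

≈ 41°S, 126°W

The haversine formula gives a central angle δ ≈ 2.697 rad (154.6°) between the endpoints.
Interpolate at f = 3/10 with slerp weights a = sin((1−f)δ)/sin δ ≈ 2.211, b = sin(fδ)/sin δ ≈ 1.684.
p = a·p₁ + b·p₂ ≈ (-0.439, -0.607, -0.662); φ = arcsin(p_z) ≈ -41.48°, λ = atan2(p_y, p_x) ≈ -125.87°.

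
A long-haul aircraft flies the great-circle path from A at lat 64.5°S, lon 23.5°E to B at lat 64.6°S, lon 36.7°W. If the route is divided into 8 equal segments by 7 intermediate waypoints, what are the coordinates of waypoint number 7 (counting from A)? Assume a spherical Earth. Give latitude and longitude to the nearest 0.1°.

≈ lat 65.9°S, lon 29.9°W

The haversine formula gives a central angle δ ≈ 0.434 rad (24.9°) between the endpoints.
Interpolate at f = 7/8 with slerp weights a = sin((1−f)δ)/sin δ ≈ 0.129, b = sin(fδ)/sin δ ≈ 0.882.
p = a·p₁ + b·p₂ ≈ (0.354, -0.204, -0.913); φ = arcsin(p_z) ≈ -65.89°, λ = atan2(p_y, p_x) ≈ -29.93°.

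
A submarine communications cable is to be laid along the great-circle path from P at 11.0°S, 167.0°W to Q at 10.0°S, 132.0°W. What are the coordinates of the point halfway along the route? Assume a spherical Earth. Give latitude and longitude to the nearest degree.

Convert each endpoint to a unit vector on the sphere (x = cos φ cos λ, y = cos φ sin λ, z = sin φ).
The central angle between the endpoints is δ = arccos(p₁·p₂) ≈ 0.601 rad (34.4°).
Interpolate at f = 1/2 with slerp weights a = sin((1−f)δ)/sin δ ≈ 0.523, b = sin(fδ)/sin δ ≈ 0.523.
p = a·p₁ + b·p₂ ≈ (-0.846, -0.499, -0.191); φ = arcsin(p_z) ≈ -11.00°, λ = atan2(p_y, p_x) ≈ -149.47°.

≈ 11°S, 149°W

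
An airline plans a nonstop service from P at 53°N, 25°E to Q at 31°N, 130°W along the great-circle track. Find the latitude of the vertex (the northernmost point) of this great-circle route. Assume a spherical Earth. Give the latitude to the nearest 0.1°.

The great circle lies in the plane with unit normal n̂ = (p₁ × p₂)/|p₁ × p₂|.
Here n̂_z ≈ -0.218; the vertex latitude is φ_max = arccos|n̂_z| ≈ 77.4°.

≈ 77.4°N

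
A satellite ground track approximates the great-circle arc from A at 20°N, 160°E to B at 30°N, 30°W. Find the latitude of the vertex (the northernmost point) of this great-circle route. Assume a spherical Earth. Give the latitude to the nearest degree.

≈ 80°N

The great circle lies in the plane with unit normal n̂ = (p₁ × p₂)/|p₁ × p₂|.
Here n̂_z ≈ +0.182; the vertex latitude is φ_max = arccos|n̂_z| ≈ 79.5°.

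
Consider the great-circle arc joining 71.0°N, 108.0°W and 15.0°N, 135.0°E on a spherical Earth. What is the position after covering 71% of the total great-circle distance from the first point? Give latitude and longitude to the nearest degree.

≈ 38°N, 144°E

Convert each endpoint to a unit vector on the sphere (x = cos φ cos λ, y = cos φ sin λ, z = sin φ).
The central angle between the endpoints is δ = arccos(p₁·p₂) ≈ 1.469 rad (84.1°).
Interpolate at f = 0.71 with slerp weights a = sin((1−f)δ)/sin δ ≈ 0.415, b = sin(fδ)/sin δ ≈ 0.868.
p = a·p₁ + b·p₂ ≈ (-0.635, 0.464, 0.617); φ = arcsin(p_z) ≈ 38.13°, λ = atan2(p_y, p_x) ≈ 143.81°.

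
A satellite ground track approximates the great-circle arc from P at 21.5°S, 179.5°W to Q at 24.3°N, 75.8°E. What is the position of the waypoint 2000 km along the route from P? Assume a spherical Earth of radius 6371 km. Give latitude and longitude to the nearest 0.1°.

Write both endpoints as unit vectors p₁, p₂ with components (cos φ cos λ, cos φ sin λ, sin φ).
The central angle between the endpoints is δ = arccos(p₁·p₂) ≈ 1.946 rad (111.5°). The total great-circle distance is δ·R ≈ 1.946 × 6371 ≈ 12395 km, so the target fraction is f = 2000/12395 ≈ 0.161.
Interpolate at f ≈ 0.161 with slerp weights a = sin((1−f)δ)/sin δ ≈ 1.073, b = sin(fδ)/sin δ ≈ 0.332.
p = a·p₁ + b·p₂ ≈ (-0.924, 0.284, -0.257); φ = arcsin(p_z) ≈ -14.87°, λ = atan2(p_y, p_x) ≈ 162.88°.

≈ 14.9°S, 162.9°E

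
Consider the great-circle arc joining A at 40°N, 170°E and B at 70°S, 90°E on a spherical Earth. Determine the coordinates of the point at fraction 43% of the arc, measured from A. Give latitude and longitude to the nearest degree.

≈ 10°S, 151°E

Convert each endpoint to a unit vector on the sphere (x = cos φ cos λ, y = cos φ sin λ, z = sin φ).
The central angle between the endpoints is δ = arccos(p₁·p₂) ≈ 2.163 rad (124.0°).
Interpolate at f = 0.43 with slerp weights a = sin((1−f)δ)/sin δ ≈ 1.137, b = sin(fδ)/sin δ ≈ 0.967.
p = a·p₁ + b·p₂ ≈ (-0.858, 0.482, -0.177); φ = arcsin(p_z) ≈ -10.20°, λ = atan2(p_y, p_x) ≈ 150.68°.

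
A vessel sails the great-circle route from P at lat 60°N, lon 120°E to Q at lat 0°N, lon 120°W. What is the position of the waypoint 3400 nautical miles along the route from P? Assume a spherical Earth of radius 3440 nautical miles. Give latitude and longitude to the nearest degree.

≈ lat 42°N, lon 146°W

Convert each endpoint to a unit vector on the sphere (x = cos φ cos λ, y = cos φ sin λ, z = sin φ).
The central angle between the endpoints is δ = arccos(p₁·p₂) ≈ 1.823 rad (104.5°). The total great-circle distance is δ·R ≈ 1.823 × 3440 ≈ 6273 nmi, so the target fraction is f = 3400/6273 ≈ 0.542.
Interpolate at f ≈ 0.542 with slerp weights a = sin((1−f)δ)/sin δ ≈ 0.766, b = sin(fδ)/sin δ ≈ 0.863.
p = a·p₁ + b·p₂ ≈ (-0.623, -0.415, 0.663); φ = arcsin(p_z) ≈ 41.54°, λ = atan2(p_y, p_x) ≈ -146.29°.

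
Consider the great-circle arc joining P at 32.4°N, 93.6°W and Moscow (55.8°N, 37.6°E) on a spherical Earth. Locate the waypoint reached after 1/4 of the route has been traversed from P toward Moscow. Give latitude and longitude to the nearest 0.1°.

≈ 50.4°N, 80.0°W

Write both endpoints as unit vectors p₁, p₂ with components (cos φ cos λ, cos φ sin λ, sin φ).
The central angle between the endpoints is δ = arccos(p₁·p₂) ≈ 1.440 rad (82.5°).
Interpolate at f = 1/4 with slerp weights a = sin((1−f)δ)/sin δ ≈ 0.890, b = sin(fδ)/sin δ ≈ 0.355.
p = a·p₁ + b·p₂ ≈ (0.111, -0.628, 0.770); φ = arcsin(p_z) ≈ 50.40°, λ = atan2(p_y, p_x) ≈ -79.97°.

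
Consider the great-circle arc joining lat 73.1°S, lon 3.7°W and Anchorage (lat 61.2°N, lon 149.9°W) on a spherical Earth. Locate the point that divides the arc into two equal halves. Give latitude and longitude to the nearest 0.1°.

≈ lat 15.5°S, lon 115.9°W

Convert each endpoint to a unit vector on the sphere (x = cos φ cos λ, y = cos φ sin λ, z = sin φ).
The central angle between the endpoints is δ = arccos(p₁·p₂) ≈ 2.840 rad (162.7°).
Interpolate at f = 1/2 with slerp weights a = sin((1−f)δ)/sin δ ≈ 3.327, b = sin(fδ)/sin δ ≈ 3.327.
p = a·p₁ + b·p₂ ≈ (-0.422, -0.866, -0.268); φ = arcsin(p_z) ≈ -15.54°, λ = atan2(p_y, p_x) ≈ -115.95°.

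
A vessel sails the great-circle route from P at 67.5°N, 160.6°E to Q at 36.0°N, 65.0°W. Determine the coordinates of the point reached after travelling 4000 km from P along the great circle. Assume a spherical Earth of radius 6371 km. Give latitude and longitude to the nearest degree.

≈ 68°N, 91°W

From cos δ = sin φ₁ sin φ₂ + cos φ₁ cos φ₂ cos Δλ, the central angle is δ ≈ 1.238 rad (70.9°). The total great-circle distance is δ·R ≈ 1.238 × 6371 ≈ 7889 km, so the target fraction is f = 4000/7889 ≈ 0.507.
Interpolate at f ≈ 0.507 with slerp weights a = sin((1−f)δ)/sin δ ≈ 0.606, b = sin(fδ)/sin δ ≈ 0.621.
p = a·p₁ + b·p₂ ≈ (-0.006, -0.379, 0.926); φ = arcsin(p_z) ≈ 67.75°, λ = atan2(p_y, p_x) ≈ -90.97°.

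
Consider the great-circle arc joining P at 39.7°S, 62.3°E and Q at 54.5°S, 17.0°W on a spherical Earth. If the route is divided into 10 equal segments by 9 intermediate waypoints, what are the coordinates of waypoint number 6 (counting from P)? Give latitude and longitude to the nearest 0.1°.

The haversine formula gives a central angle δ ≈ 0.924 rad (52.9°) between the endpoints.
Interpolate at f = 6/10 with slerp weights a = sin((1−f)δ)/sin δ ≈ 0.453, b = sin(fδ)/sin δ ≈ 0.660.
p = a·p₁ + b·p₂ ≈ (0.528, 0.196, -0.826); φ = arcsin(p_z) ≈ -55.70°, λ = atan2(p_y, p_x) ≈ 20.39°.

≈ 55.7°S, 20.4°E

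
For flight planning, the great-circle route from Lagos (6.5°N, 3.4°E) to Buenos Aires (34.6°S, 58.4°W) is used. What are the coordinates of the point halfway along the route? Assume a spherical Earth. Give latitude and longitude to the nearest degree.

Convert each endpoint to a unit vector on the sphere (x = cos φ cos λ, y = cos φ sin λ, z = sin φ).
The central angle between the endpoints is δ = arccos(p₁·p₂) ≈ 1.243 rad (71.2°).
Interpolate at f = 1/2 with slerp weights a = sin((1−f)δ)/sin δ ≈ 0.615, b = sin(fδ)/sin δ ≈ 0.615.
p = a·p₁ + b·p₂ ≈ (0.875, -0.395, -0.280); φ = arcsin(p_z) ≈ -16.24°, λ = atan2(p_y, p_x) ≈ -24.29°.

≈ 16°S, 24°W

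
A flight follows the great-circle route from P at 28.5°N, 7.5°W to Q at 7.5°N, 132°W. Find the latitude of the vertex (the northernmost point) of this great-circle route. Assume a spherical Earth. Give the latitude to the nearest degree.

The great circle lies in the plane with unit normal n̂ = (p₁ × p₂)/|p₁ × p₂|.
Here n̂_z ≈ -0.796; the vertex latitude is φ_max = arccos|n̂_z| ≈ 37.3°.
Check via Clairaut: cos φ_max = |cos φ₁| · sin C = cos(28.5°)·sin(64.9°) ≈ 0.796, again giving ≈ 37.3°.

≈ 37°N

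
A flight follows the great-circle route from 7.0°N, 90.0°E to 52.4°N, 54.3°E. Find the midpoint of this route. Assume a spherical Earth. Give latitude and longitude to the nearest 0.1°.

The haversine formula gives a central angle δ ≈ 0.942 rad (54.0°) between the endpoints.
Interpolate at f = 1/2 with slerp weights a = sin((1−f)δ)/sin δ ≈ 0.561, b = sin(fδ)/sin δ ≈ 0.561.
p = a·p₁ + b·p₂ ≈ (0.200, 0.835, 0.513); φ = arcsin(p_z) ≈ 30.86°, λ = atan2(p_y, p_x) ≈ 76.54°.

≈ 30.9°N, 76.5°E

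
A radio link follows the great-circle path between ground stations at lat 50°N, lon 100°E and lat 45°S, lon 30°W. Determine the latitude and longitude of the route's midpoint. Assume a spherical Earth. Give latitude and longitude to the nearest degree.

≈ lat 6°N, lon 29°E

Convert each endpoint to a unit vector on the sphere (x = cos φ cos λ, y = cos φ sin λ, z = sin φ).
The central angle between the endpoints is δ = arccos(p₁·p₂) ≈ 2.557 rad (146.5°).
Interpolate at f = 1/2 with slerp weights a = sin((1−f)δ)/sin δ ≈ 1.735, b = sin(fδ)/sin δ ≈ 1.735.
p = a·p₁ + b·p₂ ≈ (0.869, 0.485, 0.102); φ = arcsin(p_z) ≈ 5.87°, λ = atan2(p_y, p_x) ≈ 29.17°.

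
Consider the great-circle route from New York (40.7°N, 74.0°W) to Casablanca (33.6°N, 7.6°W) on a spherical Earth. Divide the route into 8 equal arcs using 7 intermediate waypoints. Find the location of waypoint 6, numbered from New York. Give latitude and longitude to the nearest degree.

≈ (39°N, 22°W)

Convert each endpoint to a unit vector on the sphere (x = cos φ cos λ, y = cos φ sin λ, z = sin φ).
The central angle between the endpoints is δ = arccos(p₁·p₂) ≈ 0.910 rad (52.1°).
Interpolate at f = 6/8 with slerp weights a = sin((1−f)δ)/sin δ ≈ 0.286, b = sin(fδ)/sin δ ≈ 0.799.
p = a·p₁ + b·p₂ ≈ (0.719, -0.296, 0.628); φ = arcsin(p_z) ≈ 38.93°, λ = atan2(p_y, p_x) ≈ -22.38°.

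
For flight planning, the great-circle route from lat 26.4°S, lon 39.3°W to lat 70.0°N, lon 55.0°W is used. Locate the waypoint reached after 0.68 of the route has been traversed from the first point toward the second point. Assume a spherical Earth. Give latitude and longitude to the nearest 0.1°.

Write both endpoints as unit vectors p₁, p₂ with components (cos φ cos λ, cos φ sin λ, sin φ).
The central angle between the endpoints is δ = arccos(p₁·p₂) ≈ 1.694 rad (97.1°).
Interpolate at f = 0.68 with slerp weights a = sin((1−f)δ)/sin δ ≈ 0.520, b = sin(fδ)/sin δ ≈ 0.921.
p = a·p₁ + b·p₂ ≈ (0.541, -0.553, 0.634); φ = arcsin(p_z) ≈ 39.34°, λ = atan2(p_y, p_x) ≈ -45.62°.

≈ lat 39.3°N, lon 45.6°W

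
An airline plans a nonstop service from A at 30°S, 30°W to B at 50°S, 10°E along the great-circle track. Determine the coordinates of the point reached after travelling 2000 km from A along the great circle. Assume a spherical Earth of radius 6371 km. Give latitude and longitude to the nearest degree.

Write both endpoints as unit vectors p₁, p₂ with components (cos φ cos λ, cos φ sin λ, sin φ).
The central angle between the endpoints is δ = arccos(p₁·p₂) ≈ 0.628 rad (36.0°). The total great-circle distance is δ·R ≈ 0.628 × 6371 ≈ 3998 km, so the target fraction is f = 2000/3998 ≈ 0.500.
Interpolate at f ≈ 0.500 with slerp weights a = sin((1−f)δ)/sin δ ≈ 0.525, b = sin(fδ)/sin δ ≈ 0.526.
p = a·p₁ + b·p₂ ≈ (0.727, -0.169, -0.666); φ = arcsin(p_z) ≈ -41.73°, λ = atan2(p_y, p_x) ≈ -13.07°.

≈ 42°S, 13°W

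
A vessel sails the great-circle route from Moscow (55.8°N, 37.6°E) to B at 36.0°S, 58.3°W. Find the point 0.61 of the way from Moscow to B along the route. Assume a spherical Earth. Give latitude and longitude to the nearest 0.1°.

≈ 3.0°N, 29.0°W

Convert each endpoint to a unit vector on the sphere (x = cos φ cos λ, y = cos φ sin λ, z = sin φ).
The central angle between the endpoints is δ = arccos(p₁·p₂) ≈ 2.133 rad (122.2°).
Interpolate at f = 0.61 with slerp weights a = sin((1−f)δ)/sin δ ≈ 0.873, b = sin(fδ)/sin δ ≈ 1.139.
p = a·p₁ + b·p₂ ≈ (0.873, -0.484, 0.053); φ = arcsin(p_z) ≈ 3.04°, λ = atan2(p_y, p_x) ≈ -29.02°.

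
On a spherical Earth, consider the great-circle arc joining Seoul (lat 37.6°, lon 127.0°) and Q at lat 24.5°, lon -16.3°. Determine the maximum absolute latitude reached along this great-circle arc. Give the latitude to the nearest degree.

≈ 63°

The great circle lies in the plane with unit normal n̂ = (p₁ × p₂)/|p₁ × p₂|.
Here n̂_z ≈ -0.456; the vertex latitude is φ_max = arccos|n̂_z| ≈ 62.9°.
Check via Clairaut: cos φ_max = |cos φ₁| · sin C = cos(37.6°)·sin(35.1°) ≈ 0.456, again giving ≈ 62.9°.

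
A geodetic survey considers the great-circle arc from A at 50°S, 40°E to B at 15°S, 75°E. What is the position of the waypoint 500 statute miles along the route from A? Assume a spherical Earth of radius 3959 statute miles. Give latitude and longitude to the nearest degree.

≈ 45°S, 48°E

From cos δ = sin φ₁ sin φ₂ + cos φ₁ cos φ₂ cos Δλ, the central angle is δ ≈ 0.786 rad (45.0°). The total great-circle distance is δ·R ≈ 0.786 × 3959 ≈ 3111 mi, so the target fraction is f = 500/3111 ≈ 0.161.
Interpolate at f ≈ 0.161 with slerp weights a = sin((1−f)δ)/sin δ ≈ 0.866, b = sin(fδ)/sin δ ≈ 0.178.
p = a·p₁ + b·p₂ ≈ (0.471, 0.524, -0.710); φ = arcsin(p_z) ≈ -45.20°, λ = atan2(p_y, p_x) ≈ 48.05°.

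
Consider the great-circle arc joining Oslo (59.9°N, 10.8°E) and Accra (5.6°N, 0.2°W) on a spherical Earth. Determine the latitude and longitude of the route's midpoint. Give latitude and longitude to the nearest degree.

From cos δ = sin φ₁ sin φ₂ + cos φ₁ cos φ₂ cos Δλ, the central angle is δ ≈ 0.959 rad (54.9°).
Interpolate at f = 1/2 with slerp weights a = sin((1−f)δ)/sin δ ≈ 0.564, b = sin(fδ)/sin δ ≈ 0.564.
p = a·p₁ + b·p₂ ≈ (0.838, 0.051, 0.543); φ = arcsin(p_z) ≈ 32.86°, λ = atan2(p_y, p_x) ≈ 3.48°.

≈ (33°N, 3°E)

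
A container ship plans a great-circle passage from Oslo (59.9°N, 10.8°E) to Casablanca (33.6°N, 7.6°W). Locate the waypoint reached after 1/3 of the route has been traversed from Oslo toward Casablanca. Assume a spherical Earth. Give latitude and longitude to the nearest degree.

≈ 51°N, 2°E

Write both endpoints as unit vectors p₁, p₂ with components (cos φ cos λ, cos φ sin λ, sin φ).
The central angle between the endpoints is δ = arccos(p₁·p₂) ≈ 0.505 rad (28.9°).
Interpolate at f = 1/3 with slerp weights a = sin((1−f)δ)/sin δ ≈ 0.683, b = sin(fδ)/sin δ ≈ 0.346.
p = a·p₁ + b·p₂ ≈ (0.622, 0.026, 0.782); φ = arcsin(p_z) ≈ 51.48°, λ = atan2(p_y, p_x) ≈ 2.39°.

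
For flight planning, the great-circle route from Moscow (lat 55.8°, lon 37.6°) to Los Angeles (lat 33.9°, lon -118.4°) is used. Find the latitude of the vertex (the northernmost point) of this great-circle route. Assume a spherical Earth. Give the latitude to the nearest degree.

The great circle lies in the plane with unit normal n̂ = (p₁ × p₂)/|p₁ × p₂|.
Here n̂_z ≈ -0.190; the vertex latitude is φ_max = arccos|n̂_z| ≈ 79.1°.

≈ 79°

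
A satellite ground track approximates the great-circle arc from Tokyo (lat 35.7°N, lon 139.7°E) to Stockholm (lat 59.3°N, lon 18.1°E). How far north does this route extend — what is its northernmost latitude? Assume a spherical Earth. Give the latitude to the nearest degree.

≈ 68°N

The great circle lies in the plane with unit normal n̂ = (p₁ × p₂)/|p₁ × p₂|.
Here n̂_z ≈ -0.368; the vertex latitude is φ_max = arccos|n̂_z| ≈ 68.4°.
Check via Clairaut: cos φ_max = |cos φ₁| · sin C = cos(35.7°)·sin(27.0°) ≈ 0.368, again giving ≈ 68.4°.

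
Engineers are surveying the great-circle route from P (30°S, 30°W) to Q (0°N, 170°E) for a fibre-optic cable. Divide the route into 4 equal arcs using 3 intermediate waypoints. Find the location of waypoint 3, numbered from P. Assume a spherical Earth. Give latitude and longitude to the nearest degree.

≈ (30°S, 170°W)

From cos δ = sin φ₁ sin φ₂ + cos φ₁ cos φ₂ cos Δλ, the central angle is δ ≈ 2.521 rad (144.5°).
Interpolate at f = 3/4 with slerp weights a = sin((1−f)δ)/sin δ ≈ 1.014, b = sin(fδ)/sin δ ≈ 1.633.
p = a·p₁ + b·p₂ ≈ (-0.848, -0.156, -0.507); φ = arcsin(p_z) ≈ -30.47°, λ = atan2(p_y, p_x) ≈ -169.60°.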